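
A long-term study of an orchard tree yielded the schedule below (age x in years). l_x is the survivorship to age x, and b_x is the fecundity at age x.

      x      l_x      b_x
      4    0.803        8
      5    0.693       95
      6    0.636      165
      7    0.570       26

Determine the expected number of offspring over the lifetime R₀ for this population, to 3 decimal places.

192.019

R₀ = Σ l_x b_x:
  age 4: 0.803 × 8 = 6.4240
  age 5: 0.693 × 95 = 65.8350
  age 6: 0.636 × 165 = 104.9400
  age 7: 0.570 × 26 = 14.8200
R₀ = 6.4240 + 65.8350 + 104.9400 + 14.8200 = 192.0190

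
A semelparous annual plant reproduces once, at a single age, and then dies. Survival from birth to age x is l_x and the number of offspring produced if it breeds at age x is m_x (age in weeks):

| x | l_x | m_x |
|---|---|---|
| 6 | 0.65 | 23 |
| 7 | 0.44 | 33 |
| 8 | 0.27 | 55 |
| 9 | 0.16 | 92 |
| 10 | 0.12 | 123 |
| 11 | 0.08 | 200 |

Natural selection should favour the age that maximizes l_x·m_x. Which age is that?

Expected offspring if breeding at age x = l_x × m_x:
  age 6: 0.65 × 23 = 14.950
  age 7: 0.44 × 33 = 14.520
  age 8: 0.27 × 55 = 14.850
  age 9: 0.16 × 92 = 14.720
  age 10: 0.12 × 123 = 14.760
  age 11: 0.08 × 200 = 16.000
Maximum at age 11 (16.000).

11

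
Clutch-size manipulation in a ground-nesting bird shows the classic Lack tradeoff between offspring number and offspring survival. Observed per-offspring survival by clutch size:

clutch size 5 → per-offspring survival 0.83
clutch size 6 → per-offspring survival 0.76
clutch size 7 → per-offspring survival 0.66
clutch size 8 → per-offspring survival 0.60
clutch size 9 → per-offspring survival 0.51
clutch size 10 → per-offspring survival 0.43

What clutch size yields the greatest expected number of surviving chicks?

8

Expected surviving chicks = c × s(c):
  c=5: 5 × 0.83 = 4.150
  c=6: 6 × 0.76 = 4.560
  c=7: 7 × 0.66 = 4.620
  c=8: 8 × 0.60 = 4.800
  c=9: 9 × 0.51 = 4.590
  c=10: 10 × 0.43 = 4.300
Maximum at c = 8 (4.800 surviving chicks).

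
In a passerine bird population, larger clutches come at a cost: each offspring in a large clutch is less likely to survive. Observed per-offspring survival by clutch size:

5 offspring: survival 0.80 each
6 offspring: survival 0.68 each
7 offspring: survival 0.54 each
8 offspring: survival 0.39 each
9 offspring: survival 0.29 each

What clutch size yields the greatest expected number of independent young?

Expected independent young = c × s(c):
  c=5: 5 × 0.80 = 4.000
  c=6: 6 × 0.68 = 4.080
  c=7: 7 × 0.54 = 3.780
  c=8: 8 × 0.39 = 3.120
  c=9: 9 × 0.29 = 2.610
Maximum at c = 6 (4.080 independent young).

6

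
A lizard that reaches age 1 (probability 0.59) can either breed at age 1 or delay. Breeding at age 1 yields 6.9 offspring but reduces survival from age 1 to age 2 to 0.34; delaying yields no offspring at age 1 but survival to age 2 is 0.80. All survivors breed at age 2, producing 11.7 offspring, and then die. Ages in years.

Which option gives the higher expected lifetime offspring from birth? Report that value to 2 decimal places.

breed at age 1: R₀ = 0.59 × (6.9 + 0.34 × 11.7) = 0.59 × 10.8780 = 6.4180
delay to age 2: R₀ = 0.59 × (0.80 × 11.7) = 0.59 × 9.3600 = 5.5224
Higher: breed at age 1 (6.4180).

6.42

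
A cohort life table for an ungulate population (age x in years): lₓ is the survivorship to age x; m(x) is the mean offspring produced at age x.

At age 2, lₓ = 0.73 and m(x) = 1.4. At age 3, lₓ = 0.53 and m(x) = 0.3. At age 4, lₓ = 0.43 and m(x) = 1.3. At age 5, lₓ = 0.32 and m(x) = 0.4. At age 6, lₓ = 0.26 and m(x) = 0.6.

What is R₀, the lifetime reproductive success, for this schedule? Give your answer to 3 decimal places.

2.024

R₀ = Σ lₓ m(x):
  age 2: 0.73 × 1.4 = 1.0220
  age 3: 0.53 × 0.3 = 0.1590
  age 4: 0.43 × 1.3 = 0.5590
  age 5: 0.32 × 0.4 = 0.1280
  age 6: 0.26 × 0.6 = 0.1560
R₀ = 1.0220 + 0.1590 + 0.5590 + 0.1280 + 0.1560 = 2.0240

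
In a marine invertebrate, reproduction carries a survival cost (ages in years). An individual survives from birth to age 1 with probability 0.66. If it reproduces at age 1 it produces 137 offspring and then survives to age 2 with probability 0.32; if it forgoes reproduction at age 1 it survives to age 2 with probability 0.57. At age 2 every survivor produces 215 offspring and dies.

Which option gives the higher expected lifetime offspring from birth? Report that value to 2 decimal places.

135.83

breed at age 1: R₀ = 0.66 × (137 + 0.32 × 215) = 0.66 × 205.8000 = 135.8280
delay to age 2: R₀ = 0.66 × (0.57 × 215) = 0.66 × 122.5500 = 80.8830
Higher: breed at age 1 (135.8280).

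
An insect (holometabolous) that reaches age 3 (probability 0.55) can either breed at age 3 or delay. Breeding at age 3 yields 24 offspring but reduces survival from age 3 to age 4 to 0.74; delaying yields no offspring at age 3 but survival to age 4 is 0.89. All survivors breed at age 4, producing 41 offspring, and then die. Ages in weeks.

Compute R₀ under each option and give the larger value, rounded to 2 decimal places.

29.89

breed at age 3: R₀ = 0.55 × (24 + 0.74 × 41) = 0.55 × 54.3400 = 29.8870
delay to age 4: R₀ = 0.55 × (0.89 × 41) = 0.55 × 36.4900 = 20.0695
Higher: breed at age 3 (29.8870).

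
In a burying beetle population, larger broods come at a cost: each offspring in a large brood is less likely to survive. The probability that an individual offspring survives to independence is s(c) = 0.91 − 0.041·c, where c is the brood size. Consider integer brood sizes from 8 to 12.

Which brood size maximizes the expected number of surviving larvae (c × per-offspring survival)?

Expected surviving larvae = c × s(c):
  c=8: 8 × 0.582 = 4.656
  c=9: 9 × 0.541 = 4.869
  c=10: 10 × 0.500 = 5.000
  c=11: 11 × 0.459 = 5.049
  c=12: 12 × 0.418 = 5.016
Maximum at c = 11 (5.049 surviving larvae).

11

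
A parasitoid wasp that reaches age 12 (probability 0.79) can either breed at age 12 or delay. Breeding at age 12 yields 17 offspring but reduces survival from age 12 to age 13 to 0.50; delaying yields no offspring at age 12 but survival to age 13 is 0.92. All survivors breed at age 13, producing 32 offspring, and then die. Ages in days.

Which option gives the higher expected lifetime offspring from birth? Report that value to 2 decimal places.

26.07

breed at age 12: R₀ = 0.79 × (17 + 0.50 × 32) = 0.79 × 33.0000 = 26.0700
delay to age 13: R₀ = 0.79 × (0.92 × 32) = 0.79 × 29.4400 = 23.2576
Higher: breed at age 12 (26.0700).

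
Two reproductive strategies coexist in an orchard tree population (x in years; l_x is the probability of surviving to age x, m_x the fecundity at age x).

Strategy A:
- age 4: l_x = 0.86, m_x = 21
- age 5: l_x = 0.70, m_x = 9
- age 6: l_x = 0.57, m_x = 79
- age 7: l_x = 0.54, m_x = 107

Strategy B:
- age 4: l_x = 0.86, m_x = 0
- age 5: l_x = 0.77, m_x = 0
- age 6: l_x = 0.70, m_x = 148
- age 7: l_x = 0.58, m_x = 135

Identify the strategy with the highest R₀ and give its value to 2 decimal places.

Strategy A: R₀ = 0.86×21 + 0.70×9 + 0.57×79 + 0.54×107 = 127.1700
Strategy B: R₀ = 0.86×0 + 0.77×0 + 0.70×148 + 0.58×135 = 181.9000
Highest R₀: strategy B with 181.9000.

181.90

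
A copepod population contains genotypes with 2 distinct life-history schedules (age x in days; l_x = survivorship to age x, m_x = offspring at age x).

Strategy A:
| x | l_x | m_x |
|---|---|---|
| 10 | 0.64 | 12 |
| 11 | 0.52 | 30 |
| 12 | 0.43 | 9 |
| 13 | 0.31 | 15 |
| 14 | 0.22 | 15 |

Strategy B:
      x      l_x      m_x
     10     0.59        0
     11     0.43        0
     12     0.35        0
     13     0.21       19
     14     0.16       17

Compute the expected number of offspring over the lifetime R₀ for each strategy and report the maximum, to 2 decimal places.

35.10

Strategy A: R₀ = 0.64×12 + 0.52×30 + 0.43×9 + 0.31×15 + 0.22×15 = 35.1000
Strategy B: R₀ = 0.59×0 + 0.43×0 + 0.35×0 + 0.21×19 + 0.16×17 = 6.7100
Highest R₀: strategy A with 35.1000.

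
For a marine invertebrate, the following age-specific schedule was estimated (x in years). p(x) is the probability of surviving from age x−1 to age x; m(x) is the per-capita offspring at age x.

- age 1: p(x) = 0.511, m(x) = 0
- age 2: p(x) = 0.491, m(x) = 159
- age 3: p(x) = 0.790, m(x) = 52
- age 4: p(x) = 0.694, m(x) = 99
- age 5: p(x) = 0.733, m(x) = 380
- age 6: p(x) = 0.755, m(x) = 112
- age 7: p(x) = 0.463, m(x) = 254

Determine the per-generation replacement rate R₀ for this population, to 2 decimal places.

119.61

Survivorship from birth: l_x = p_1·p_2·…·p_x.
  l_1 = 0.51100
  l_2 = 0.25090
  l_3 = 0.19821
  l_4 = 0.13756
  l_5 = 0.10083
  l_6 = 0.07613
  l_7 = 0.03525
R₀ = Σ l_x m(x):
  age 1: 0.51100 × 0 = 0.0000
  age 2: 0.25090 × 159 = 39.8931
  age 3: 0.19821 × 52 = 10.3069
  age 4: 0.13756 × 99 = 13.6184
  age 5: 0.10083 × 380 = 38.3154
  age 6: 0.07613 × 112 = 8.5266
  age 7: 0.03525 × 254 = 8.9535
R₀ = 0.0000 + 39.8931 + 10.3069 + 13.6184 + 38.3154 + 8.5266 + 8.9535 = 119.6139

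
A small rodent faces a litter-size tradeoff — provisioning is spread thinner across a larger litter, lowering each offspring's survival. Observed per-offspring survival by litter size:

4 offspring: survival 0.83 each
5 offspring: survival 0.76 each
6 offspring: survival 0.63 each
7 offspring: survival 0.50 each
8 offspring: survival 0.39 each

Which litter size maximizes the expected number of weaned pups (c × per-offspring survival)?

Expected weaned pups = c × s(c):
  c=4: 4 × 0.83 = 3.320
  c=5: 5 × 0.76 = 3.800
  c=6: 6 × 0.63 = 3.780
  c=7: 7 × 0.50 = 3.500
  c=8: 8 × 0.39 = 3.120
Maximum at c = 5 (3.800 weaned pups).

5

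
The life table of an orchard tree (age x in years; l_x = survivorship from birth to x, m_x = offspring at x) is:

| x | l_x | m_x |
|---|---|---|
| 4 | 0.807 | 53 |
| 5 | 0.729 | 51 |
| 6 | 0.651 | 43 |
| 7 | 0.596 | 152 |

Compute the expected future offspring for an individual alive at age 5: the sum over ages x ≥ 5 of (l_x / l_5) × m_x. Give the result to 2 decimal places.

l_5 = 0.729. Conditional survival from age 5 to x is l_x / l_5.
  x=5: (0.729/0.729) × 51 = 51.0000
  x=6: (0.651/0.729) × 43 = 38.3992
  x=7: (0.596/0.729) × 152 = 124.2689
Sum = 51.0000 + 38.3992 + 124.2689 = 213.6680

213.67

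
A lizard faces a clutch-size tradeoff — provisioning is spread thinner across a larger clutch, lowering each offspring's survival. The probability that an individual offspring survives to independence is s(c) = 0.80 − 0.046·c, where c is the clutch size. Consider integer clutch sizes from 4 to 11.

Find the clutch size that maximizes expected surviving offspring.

Expected surviving offspring = c × s(c):
  c=4: 4 × 0.616 = 2.464
  c=5: 5 × 0.570 = 2.850
  c=6: 6 × 0.524 = 3.144
  c=7: 7 × 0.478 = 3.346
  c=8: 8 × 0.432 = 3.456
  c=9: 9 × 0.386 = 3.474
  c=10: 10 × 0.340 = 3.400
  c=11: 11 × 0.294 = 3.234
Maximum at c = 9 (3.474 surviving offspring).

9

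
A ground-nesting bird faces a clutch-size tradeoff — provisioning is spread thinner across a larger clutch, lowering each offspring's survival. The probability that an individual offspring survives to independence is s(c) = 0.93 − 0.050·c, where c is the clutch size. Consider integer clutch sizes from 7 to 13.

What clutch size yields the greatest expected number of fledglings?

9

Expected fledglings = c × s(c):
  c=7: 7 × 0.580 = 4.060
  c=8: 8 × 0.530 = 4.240
  c=9: 9 × 0.480 = 4.320
  c=10: 10 × 0.430 = 4.300
  c=11: 11 × 0.380 = 4.180
  c=12: 12 × 0.330 = 3.960
  c=13: 13 × 0.280 = 3.640
Maximum at c = 9 (4.320 fledglings).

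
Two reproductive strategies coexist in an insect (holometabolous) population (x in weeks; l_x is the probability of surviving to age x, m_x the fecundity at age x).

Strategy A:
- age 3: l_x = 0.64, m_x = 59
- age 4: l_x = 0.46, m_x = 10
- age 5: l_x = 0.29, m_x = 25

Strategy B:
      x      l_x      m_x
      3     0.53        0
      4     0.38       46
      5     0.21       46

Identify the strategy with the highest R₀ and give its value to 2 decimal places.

49.61

Strategy A: R₀ = 0.64×59 + 0.46×10 + 0.29×25 = 49.6100
Strategy B: R₀ = 0.53×0 + 0.38×46 + 0.21×46 = 27.1400
Highest R₀: strategy A with 49.6100.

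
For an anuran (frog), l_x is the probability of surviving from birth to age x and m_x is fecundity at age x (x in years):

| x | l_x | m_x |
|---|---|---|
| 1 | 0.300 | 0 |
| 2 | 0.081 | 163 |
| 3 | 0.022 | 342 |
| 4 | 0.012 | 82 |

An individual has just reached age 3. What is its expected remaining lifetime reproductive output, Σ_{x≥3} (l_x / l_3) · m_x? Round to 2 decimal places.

386.73

l_3 = 0.022. Conditional survival from age 3 to x is l_x / l_3.
  x=3: (0.022/0.022) × 342 = 342.0000
  x=4: (0.012/0.022) × 82 = 44.7273
Sum = 342.0000 + 44.7273 = 386.7273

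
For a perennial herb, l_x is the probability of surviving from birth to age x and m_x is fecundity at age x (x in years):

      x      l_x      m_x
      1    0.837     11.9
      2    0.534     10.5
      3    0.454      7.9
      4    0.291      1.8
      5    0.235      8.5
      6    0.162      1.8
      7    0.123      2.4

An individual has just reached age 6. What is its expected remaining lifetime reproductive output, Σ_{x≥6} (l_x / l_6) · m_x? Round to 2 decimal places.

3.62

l_6 = 0.162. Conditional survival from age 6 to x is l_x / l_6.
  x=6: (0.162/0.162) × 1.8 = 1.8000
  x=7: (0.123/0.162) × 2.4 = 1.8222
Sum = 1.8000 + 1.8222 = 3.6222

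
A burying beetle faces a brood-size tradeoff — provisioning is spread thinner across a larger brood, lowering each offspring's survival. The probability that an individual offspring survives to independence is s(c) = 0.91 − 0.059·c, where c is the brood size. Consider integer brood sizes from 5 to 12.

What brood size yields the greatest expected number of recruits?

8

Expected recruits = c × s(c):
  c=5: 5 × 0.615 = 3.075
  c=6: 6 × 0.556 = 3.336
  c=7: 7 × 0.497 = 3.479
  c=8: 8 × 0.438 = 3.504
  c=9: 9 × 0.379 = 3.411
  c=10: 10 × 0.320 = 3.200
  c=11: 11 × 0.261 = 2.871
  c=12: 12 × 0.202 = 2.424
Maximum at c = 8 (3.504 recruits).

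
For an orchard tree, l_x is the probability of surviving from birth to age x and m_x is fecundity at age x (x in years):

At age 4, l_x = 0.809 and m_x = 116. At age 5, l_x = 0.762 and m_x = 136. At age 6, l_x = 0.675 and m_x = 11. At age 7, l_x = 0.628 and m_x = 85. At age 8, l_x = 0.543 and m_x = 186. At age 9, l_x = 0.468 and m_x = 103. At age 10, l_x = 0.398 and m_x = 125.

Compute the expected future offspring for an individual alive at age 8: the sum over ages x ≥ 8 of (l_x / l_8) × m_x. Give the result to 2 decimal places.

l_8 = 0.543. Conditional survival from age 8 to x is l_x / l_8.
  x=8: (0.543/0.543) × 186 = 186.0000
  x=9: (0.468/0.543) × 103 = 88.7735
  x=10: (0.398/0.543) × 125 = 91.6206
Sum = 186.0000 + 88.7735 + 91.6206 = 366.3941

366.39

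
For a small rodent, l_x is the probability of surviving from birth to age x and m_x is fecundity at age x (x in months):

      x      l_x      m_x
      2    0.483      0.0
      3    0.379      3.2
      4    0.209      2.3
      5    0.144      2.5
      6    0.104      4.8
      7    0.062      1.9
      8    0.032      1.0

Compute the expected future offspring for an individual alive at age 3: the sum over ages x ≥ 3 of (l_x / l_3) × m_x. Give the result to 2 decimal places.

l_3 = 0.379. Conditional survival from age 3 to x is l_x / l_3.
  x=3: (0.379/0.379) × 3.2 = 3.2000
  x=4: (0.209/0.379) × 2.3 = 1.2683
  x=5: (0.144/0.379) × 2.5 = 0.9499
  x=6: (0.104/0.379) × 4.8 = 1.3172
  x=7: (0.062/0.379) × 1.9 = 0.3108
  x=8: (0.032/0.379) × 1.0 = 0.0844
Sum = 3.2000 + 1.2683 + 0.9499 + 1.3172 + 0.3108 + 0.0844 = 7.1306

7.13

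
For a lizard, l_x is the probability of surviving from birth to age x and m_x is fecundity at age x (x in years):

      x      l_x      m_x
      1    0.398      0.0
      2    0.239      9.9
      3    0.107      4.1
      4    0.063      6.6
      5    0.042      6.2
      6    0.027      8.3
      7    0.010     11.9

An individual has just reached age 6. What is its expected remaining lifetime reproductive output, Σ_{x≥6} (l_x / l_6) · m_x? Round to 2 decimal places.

12.71

l_6 = 0.027. Conditional survival from age 6 to x is l_x / l_6.
  x=6: (0.027/0.027) × 8.3 = 8.3000
  x=7: (0.010/0.027) × 11.9 = 4.4074
Sum = 8.3000 + 4.4074 = 12.7074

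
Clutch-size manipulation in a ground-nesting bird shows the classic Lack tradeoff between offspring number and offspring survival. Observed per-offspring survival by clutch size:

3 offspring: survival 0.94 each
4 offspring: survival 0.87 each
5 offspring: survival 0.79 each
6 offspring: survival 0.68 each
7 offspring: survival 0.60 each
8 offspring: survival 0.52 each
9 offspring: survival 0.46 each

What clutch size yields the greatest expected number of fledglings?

7

Expected fledglings = c × s(c):
  c=3: 3 × 0.94 = 2.820
  c=4: 4 × 0.87 = 3.480
  c=5: 5 × 0.79 = 3.950
  c=6: 6 × 0.68 = 4.080
  c=7: 7 × 0.60 = 4.200
  c=8: 8 × 0.52 = 4.160
  c=9: 9 × 0.46 = 4.140
Maximum at c = 7 (4.200 fledglings).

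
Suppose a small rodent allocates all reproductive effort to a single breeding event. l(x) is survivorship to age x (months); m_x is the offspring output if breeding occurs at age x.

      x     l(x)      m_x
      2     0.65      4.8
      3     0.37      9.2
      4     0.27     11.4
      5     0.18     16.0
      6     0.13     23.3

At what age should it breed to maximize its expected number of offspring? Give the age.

3

Expected offspring if breeding at age x = l(x) × m_x:
  age 2: 0.65 × 4.8 = 3.120
  age 3: 0.37 × 9.2 = 3.404
  age 4: 0.27 × 11.4 = 3.078
  age 5: 0.18 × 16.0 = 2.880
  age 6: 0.13 × 23.3 = 3.029
Maximum at age 3 (3.404).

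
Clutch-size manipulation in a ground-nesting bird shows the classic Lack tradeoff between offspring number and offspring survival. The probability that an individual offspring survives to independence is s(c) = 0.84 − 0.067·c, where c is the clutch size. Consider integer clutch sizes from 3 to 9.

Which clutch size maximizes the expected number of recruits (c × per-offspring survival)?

6

Expected recruits = c × s(c):
  c=3: 3 × 0.639 = 1.917
  c=4: 4 × 0.572 = 2.288
  c=5: 5 × 0.505 = 2.525
  c=6: 6 × 0.438 = 2.628
  c=7: 7 × 0.371 = 2.597
  c=8: 8 × 0.304 = 2.432
  c=9: 9 × 0.237 = 2.133
Maximum at c = 6 (2.628 recruits).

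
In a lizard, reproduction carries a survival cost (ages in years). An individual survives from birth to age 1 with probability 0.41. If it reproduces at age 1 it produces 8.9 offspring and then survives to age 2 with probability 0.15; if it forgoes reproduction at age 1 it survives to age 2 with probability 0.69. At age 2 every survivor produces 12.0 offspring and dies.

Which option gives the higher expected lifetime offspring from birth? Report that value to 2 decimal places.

4.39

breed at age 1: R₀ = 0.41 × (8.9 + 0.15 × 12.0) = 0.41 × 10.7000 = 4.3870
delay to age 2: R₀ = 0.41 × (0.69 × 12.0) = 0.41 × 8.2800 = 3.3948
Higher: breed at age 1 (4.3870).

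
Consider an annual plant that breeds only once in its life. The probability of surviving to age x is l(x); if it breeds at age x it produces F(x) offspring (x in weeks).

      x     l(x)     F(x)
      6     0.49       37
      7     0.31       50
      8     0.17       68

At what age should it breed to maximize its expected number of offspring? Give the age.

Expected offspring if breeding at age x = l(x) × F(x):
  age 6: 0.49 × 37 = 18.130
  age 7: 0.31 × 50 = 15.500
  age 8: 0.17 × 68 = 11.560
Maximum at age 6 (18.130).

6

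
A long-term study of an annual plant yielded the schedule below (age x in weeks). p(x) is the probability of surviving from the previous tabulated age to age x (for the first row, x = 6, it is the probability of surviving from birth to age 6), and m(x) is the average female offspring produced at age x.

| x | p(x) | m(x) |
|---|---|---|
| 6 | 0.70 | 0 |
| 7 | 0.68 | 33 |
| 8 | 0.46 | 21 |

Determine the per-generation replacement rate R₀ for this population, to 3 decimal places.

20.306

Survivorship from birth: l_x = p_6·p_7·…·p_x.
  l_6 = 0.70000
  l_7 = 0.47600
  l_8 = 0.21896
R₀ = Σ l_x m(x):
  age 6: 0.70000 × 0 = 0.0000
  age 7: 0.47600 × 33 = 15.7080
  age 8: 0.21896 × 21 = 4.5982
R₀ = 0.0000 + 15.7080 + 4.5982 = 20.3062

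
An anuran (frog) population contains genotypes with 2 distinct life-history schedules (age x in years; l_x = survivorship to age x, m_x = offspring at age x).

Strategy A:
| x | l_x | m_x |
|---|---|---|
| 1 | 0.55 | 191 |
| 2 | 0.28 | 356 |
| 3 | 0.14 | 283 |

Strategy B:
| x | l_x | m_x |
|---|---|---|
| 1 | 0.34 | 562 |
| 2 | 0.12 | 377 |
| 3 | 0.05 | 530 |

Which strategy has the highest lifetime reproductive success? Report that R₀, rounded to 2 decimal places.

Strategy A: R₀ = 0.55×191 + 0.28×356 + 0.14×283 = 244.3500
Strategy B: R₀ = 0.34×562 + 0.12×377 + 0.05×530 = 262.8200
Highest R₀: strategy B with 262.8200.

262.82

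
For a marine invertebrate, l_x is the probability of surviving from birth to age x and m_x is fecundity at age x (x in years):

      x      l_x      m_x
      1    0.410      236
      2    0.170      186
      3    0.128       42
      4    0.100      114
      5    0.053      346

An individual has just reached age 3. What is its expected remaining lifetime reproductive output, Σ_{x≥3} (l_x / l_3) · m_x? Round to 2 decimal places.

274.33

l_3 = 0.128. Conditional survival from age 3 to x is l_x / l_3.
  x=3: (0.128/0.128) × 42 = 42.0000
  x=4: (0.100/0.128) × 114 = 89.0625
  x=5: (0.053/0.128) × 346 = 143.2656
Sum = 42.0000 + 89.0625 + 143.2656 = 274.3281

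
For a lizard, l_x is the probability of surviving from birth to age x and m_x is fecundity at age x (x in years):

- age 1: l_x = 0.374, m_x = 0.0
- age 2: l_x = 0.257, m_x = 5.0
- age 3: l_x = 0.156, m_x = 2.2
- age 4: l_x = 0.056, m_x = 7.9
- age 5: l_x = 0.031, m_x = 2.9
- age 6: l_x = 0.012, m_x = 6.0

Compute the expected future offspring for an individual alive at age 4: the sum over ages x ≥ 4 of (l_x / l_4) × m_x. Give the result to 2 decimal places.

10.79

l_4 = 0.056. Conditional survival from age 4 to x is l_x / l_4.
  x=4: (0.056/0.056) × 7.9 = 7.9000
  x=5: (0.031/0.056) × 2.9 = 1.6054
  x=6: (0.012/0.056) × 6.0 = 1.2857
Sum = 7.9000 + 1.6054 + 1.2857 = 10.7911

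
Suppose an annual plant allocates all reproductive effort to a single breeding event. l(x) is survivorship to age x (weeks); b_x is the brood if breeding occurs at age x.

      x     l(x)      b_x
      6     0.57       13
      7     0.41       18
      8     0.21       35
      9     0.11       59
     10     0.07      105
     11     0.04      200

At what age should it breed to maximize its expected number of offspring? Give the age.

Expected offspring if breeding at age x = l(x) × b_x:
  age 6: 0.57 × 13 = 7.410
  age 7: 0.41 × 18 = 7.380
  age 8: 0.21 × 35 = 7.350
  age 9: 0.11 × 59 = 6.490
  age 10: 0.07 × 105 = 7.350
  age 11: 0.04 × 200 = 8.000
Maximum at age 11 (8.000).

11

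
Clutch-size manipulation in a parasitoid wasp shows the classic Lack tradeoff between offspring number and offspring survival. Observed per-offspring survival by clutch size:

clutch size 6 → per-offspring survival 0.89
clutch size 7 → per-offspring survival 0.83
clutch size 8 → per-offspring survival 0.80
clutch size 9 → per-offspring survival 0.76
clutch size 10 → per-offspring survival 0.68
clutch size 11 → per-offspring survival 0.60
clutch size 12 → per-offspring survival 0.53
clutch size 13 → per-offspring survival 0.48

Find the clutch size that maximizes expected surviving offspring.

9

Expected surviving offspring = c × s(c):
  c=6: 6 × 0.89 = 5.340
  c=7: 7 × 0.83 = 5.810
  c=8: 8 × 0.80 = 6.400
  c=9: 9 × 0.76 = 6.840
  c=10: 10 × 0.68 = 6.800
  c=11: 11 × 0.60 = 6.600
  c=12: 12 × 0.53 = 6.360
  c=13: 13 × 0.48 = 6.240
Maximum at c = 9 (6.840 surviving offspring).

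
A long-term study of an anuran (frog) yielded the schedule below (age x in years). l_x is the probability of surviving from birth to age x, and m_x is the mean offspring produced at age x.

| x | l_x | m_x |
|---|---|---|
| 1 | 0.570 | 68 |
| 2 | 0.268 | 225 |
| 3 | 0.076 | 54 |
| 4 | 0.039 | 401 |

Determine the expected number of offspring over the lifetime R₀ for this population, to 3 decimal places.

R₀ = Σ l_x m_x:
  age 1: 0.570 × 68 = 38.7600
  age 2: 0.268 × 225 = 60.3000
  age 3: 0.076 × 54 = 4.1040
  age 4: 0.039 × 401 = 15.6390
R₀ = 38.7600 + 60.3000 + 4.1040 + 15.6390 = 118.8030

118.803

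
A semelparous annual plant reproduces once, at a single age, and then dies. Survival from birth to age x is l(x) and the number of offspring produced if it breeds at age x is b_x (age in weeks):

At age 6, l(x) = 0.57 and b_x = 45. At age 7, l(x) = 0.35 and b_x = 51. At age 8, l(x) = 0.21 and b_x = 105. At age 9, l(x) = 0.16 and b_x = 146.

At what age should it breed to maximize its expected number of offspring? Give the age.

Expected offspring if breeding at age x = l(x) × b_x:
  age 6: 0.57 × 45 = 25.650
  age 7: 0.35 × 51 = 17.850
  age 8: 0.21 × 105 = 22.050
  age 9: 0.16 × 146 = 23.360
Maximum at age 6 (25.650).

6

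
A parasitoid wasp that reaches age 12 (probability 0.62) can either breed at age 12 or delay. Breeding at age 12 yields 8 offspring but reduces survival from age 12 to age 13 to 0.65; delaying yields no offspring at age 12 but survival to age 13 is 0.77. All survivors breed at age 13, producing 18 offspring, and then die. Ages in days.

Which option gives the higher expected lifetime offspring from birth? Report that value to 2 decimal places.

12.21

breed at age 12: R₀ = 0.62 × (8 + 0.65 × 18) = 0.62 × 19.7000 = 12.2140
delay to age 13: R₀ = 0.62 × (0.77 × 18) = 0.62 × 13.8600 = 8.5932
Higher: breed at age 12 (12.2140).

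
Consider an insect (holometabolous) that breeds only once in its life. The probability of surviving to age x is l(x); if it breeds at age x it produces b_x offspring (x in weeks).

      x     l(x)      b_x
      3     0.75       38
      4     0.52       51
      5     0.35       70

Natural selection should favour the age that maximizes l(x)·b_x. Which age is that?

3

Expected offspring if breeding at age x = l(x) × b_x:
  age 3: 0.75 × 38 = 28.500
  age 4: 0.52 × 51 = 26.520
  age 5: 0.35 × 70 = 24.500
Maximum at age 3 (28.500).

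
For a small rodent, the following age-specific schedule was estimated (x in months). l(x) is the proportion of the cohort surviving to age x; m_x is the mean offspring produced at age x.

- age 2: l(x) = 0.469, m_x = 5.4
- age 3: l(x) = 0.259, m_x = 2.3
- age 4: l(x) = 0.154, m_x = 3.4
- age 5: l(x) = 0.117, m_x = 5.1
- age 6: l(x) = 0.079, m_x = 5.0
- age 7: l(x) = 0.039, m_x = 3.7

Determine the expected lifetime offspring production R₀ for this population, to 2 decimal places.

R₀ = Σ l(x) m_x:
  age 2: 0.469 × 5.4 = 2.5326
  age 3: 0.259 × 2.3 = 0.5957
  age 4: 0.154 × 3.4 = 0.5236
  age 5: 0.117 × 5.1 = 0.5967
  age 6: 0.079 × 5.0 = 0.3950
  age 7: 0.039 × 3.7 = 0.1443
R₀ = 2.5326 + 0.5957 + 0.5236 + 0.5967 + 0.3950 + 0.1443 = 4.7879

4.79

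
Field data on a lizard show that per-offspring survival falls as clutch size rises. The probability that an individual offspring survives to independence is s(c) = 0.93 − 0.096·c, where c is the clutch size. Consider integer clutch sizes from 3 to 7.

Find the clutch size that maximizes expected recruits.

5

Expected recruits = c × s(c):
  c=3: 3 × 0.642 = 1.926
  c=4: 4 × 0.546 = 2.184
  c=5: 5 × 0.450 = 2.250
  c=6: 6 × 0.354 = 2.124
  c=7: 7 × 0.258 = 1.806
Maximum at c = 5 (2.250 recruits).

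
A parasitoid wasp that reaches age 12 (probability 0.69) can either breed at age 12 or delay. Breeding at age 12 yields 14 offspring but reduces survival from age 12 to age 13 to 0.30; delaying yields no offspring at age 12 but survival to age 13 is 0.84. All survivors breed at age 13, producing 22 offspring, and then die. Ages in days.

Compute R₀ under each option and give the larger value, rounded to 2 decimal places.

14.21

breed at age 12: R₀ = 0.69 × (14 + 0.30 × 22) = 0.69 × 20.6000 = 14.2140
delay to age 13: R₀ = 0.69 × (0.84 × 22) = 0.69 × 18.4800 = 12.7512
Higher: breed at age 12 (14.2140).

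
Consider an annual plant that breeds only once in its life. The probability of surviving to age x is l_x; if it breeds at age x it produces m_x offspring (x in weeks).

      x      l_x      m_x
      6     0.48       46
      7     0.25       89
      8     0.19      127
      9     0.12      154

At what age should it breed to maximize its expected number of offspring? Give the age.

8

Expected offspring if breeding at age x = l_x × m_x:
  age 6: 0.48 × 46 = 22.080
  age 7: 0.25 × 89 = 22.250
  age 8: 0.19 × 127 = 24.130
  age 9: 0.12 × 154 = 18.480
Maximum at age 8 (24.130).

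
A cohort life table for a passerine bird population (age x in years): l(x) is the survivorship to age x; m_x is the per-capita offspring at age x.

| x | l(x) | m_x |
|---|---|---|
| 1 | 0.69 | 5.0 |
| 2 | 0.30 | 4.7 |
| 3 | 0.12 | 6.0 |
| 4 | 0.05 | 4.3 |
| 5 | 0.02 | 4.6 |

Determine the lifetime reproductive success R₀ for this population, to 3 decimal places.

5.887

R₀ = Σ l(x) m_x:
  age 1: 0.69 × 5.0 = 3.4500
  age 2: 0.30 × 4.7 = 1.4100
  age 3: 0.12 × 6.0 = 0.7200
  age 4: 0.05 × 4.3 = 0.2150
  age 5: 0.02 × 4.6 = 0.0920
R₀ = 3.4500 + 1.4100 + 0.7200 + 0.2150 + 0.0920 = 5.8870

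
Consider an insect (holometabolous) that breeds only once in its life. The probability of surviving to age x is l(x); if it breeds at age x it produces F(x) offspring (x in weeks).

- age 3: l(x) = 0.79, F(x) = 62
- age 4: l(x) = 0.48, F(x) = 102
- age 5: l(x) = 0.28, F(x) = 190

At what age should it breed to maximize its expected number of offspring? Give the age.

5

Expected offspring if breeding at age x = l(x) × F(x):
  age 3: 0.79 × 62 = 48.980
  age 4: 0.48 × 102 = 48.960
  age 5: 0.28 × 190 = 53.200
Maximum at age 5 (53.200).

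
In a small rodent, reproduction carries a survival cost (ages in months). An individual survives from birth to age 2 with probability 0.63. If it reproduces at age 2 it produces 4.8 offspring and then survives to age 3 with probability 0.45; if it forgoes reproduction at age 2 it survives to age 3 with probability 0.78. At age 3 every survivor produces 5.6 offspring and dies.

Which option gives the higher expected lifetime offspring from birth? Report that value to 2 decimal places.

breed at age 2: R₀ = 0.63 × (4.8 + 0.45 × 5.6) = 0.63 × 7.3200 = 4.6116
delay to age 3: R₀ = 0.63 × (0.78 × 5.6) = 0.63 × 4.3680 = 2.7518
Higher: breed at age 2 (4.6116).

4.61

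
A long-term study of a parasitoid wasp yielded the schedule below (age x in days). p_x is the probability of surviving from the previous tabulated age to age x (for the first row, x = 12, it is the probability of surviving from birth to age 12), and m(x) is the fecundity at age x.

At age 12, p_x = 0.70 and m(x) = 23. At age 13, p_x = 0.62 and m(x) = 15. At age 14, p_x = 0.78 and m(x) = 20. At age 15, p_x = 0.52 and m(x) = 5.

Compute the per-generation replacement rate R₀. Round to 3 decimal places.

Survivorship from birth: l_x = p_12·p_13·…·p_x.
  l_12 = 0.70000
  l_13 = 0.43400
  l_14 = 0.33852
  l_15 = 0.17603
R₀ = Σ l_x m(x):
  age 12: 0.70000 × 23 = 16.1000
  age 13: 0.43400 × 15 = 6.5100
  age 14: 0.33852 × 20 = 6.7704
  age 15: 0.17603 × 5 = 0.8801
R₀ = 16.1000 + 6.5100 + 6.7704 + 0.8801 = 30.2605

30.261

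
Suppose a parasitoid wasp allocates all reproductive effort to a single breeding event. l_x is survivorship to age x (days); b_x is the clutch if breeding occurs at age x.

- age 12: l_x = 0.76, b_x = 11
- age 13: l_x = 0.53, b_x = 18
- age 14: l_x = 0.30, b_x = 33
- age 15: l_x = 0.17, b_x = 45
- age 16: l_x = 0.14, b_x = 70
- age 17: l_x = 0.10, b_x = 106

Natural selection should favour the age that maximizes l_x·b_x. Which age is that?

17

Expected offspring if breeding at age x = l_x × b_x:
  age 12: 0.76 × 11 = 8.360
  age 13: 0.53 × 18 = 9.540
  age 14: 0.30 × 33 = 9.900
  age 15: 0.17 × 45 = 7.650
  age 16: 0.14 × 70 = 9.800
  age 17: 0.10 × 106 = 10.600
Maximum at age 17 (10.600).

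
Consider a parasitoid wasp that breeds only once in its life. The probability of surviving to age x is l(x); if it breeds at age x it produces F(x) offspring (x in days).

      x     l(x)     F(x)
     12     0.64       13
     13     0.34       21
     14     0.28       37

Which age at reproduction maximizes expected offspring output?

Expected offspring if breeding at age x = l(x) × F(x):
  age 12: 0.64 × 13 = 8.320
  age 13: 0.34 × 21 = 7.140
  age 14: 0.28 × 37 = 10.360
Maximum at age 14 (10.360).

14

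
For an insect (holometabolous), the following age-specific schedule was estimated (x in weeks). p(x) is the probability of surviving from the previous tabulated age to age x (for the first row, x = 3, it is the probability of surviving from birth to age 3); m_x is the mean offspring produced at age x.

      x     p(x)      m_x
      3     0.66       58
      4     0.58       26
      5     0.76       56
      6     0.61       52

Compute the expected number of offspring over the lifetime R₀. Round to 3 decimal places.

Survivorship from birth: l_x = p_3·p_4·…·p_x.
  l_3 = 0.66000
  l_4 = 0.38280
  l_5 = 0.29093
  l_6 = 0.17747
R₀ = Σ l_x m_x:
  age 3: 0.66000 × 58 = 38.2800
  age 4: 0.38280 × 26 = 9.9528
  age 5: 0.29093 × 56 = 16.2921
  age 6: 0.17747 × 52 = 9.2284
R₀ = 38.2800 + 9.9528 + 16.2921 + 9.2284 = 73.7533

73.753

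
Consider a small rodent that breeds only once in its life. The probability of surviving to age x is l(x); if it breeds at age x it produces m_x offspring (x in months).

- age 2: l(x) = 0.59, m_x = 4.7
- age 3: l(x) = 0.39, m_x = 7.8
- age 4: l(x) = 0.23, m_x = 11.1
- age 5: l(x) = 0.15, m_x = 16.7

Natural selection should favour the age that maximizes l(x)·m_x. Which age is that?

Expected offspring if breeding at age x = l(x) × m_x:
  age 2: 0.59 × 4.7 = 2.773
  age 3: 0.39 × 7.8 = 3.042
  age 4: 0.23 × 11.1 = 2.553
  age 5: 0.15 × 16.7 = 2.505
Maximum at age 3 (3.042).

3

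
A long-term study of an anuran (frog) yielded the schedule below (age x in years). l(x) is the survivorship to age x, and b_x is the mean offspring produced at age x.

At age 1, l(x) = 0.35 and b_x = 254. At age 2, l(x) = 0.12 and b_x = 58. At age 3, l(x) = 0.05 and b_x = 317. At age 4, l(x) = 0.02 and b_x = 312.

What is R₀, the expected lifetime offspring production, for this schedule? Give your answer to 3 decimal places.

R₀ = Σ l(x) b_x:
  age 1: 0.35 × 254 = 88.9000
  age 2: 0.12 × 58 = 6.9600
  age 3: 0.05 × 317 = 15.8500
  age 4: 0.02 × 312 = 6.2400
R₀ = 88.9000 + 6.9600 + 15.8500 + 6.2400 = 117.9500

117.950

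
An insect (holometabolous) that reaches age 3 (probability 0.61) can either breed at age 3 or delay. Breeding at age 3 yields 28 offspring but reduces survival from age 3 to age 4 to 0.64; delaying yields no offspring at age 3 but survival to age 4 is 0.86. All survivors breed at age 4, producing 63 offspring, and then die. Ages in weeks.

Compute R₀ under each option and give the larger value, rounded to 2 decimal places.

breed at age 3: R₀ = 0.61 × (28 + 0.64 × 63) = 0.61 × 68.3200 = 41.6752
delay to age 4: R₀ = 0.61 × (0.86 × 63) = 0.61 × 54.1800 = 33.0498
Higher: breed at age 3 (41.6752).

41.68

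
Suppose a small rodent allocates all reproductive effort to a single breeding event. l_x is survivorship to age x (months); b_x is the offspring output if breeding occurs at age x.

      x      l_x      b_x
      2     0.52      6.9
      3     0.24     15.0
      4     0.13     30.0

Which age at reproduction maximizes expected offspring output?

Expected offspring if breeding at age x = l_x × b_x:
  age 2: 0.52 × 6.9 = 3.588
  age 3: 0.24 × 15.0 = 3.600
  age 4: 0.13 × 30.0 = 3.900
Maximum at age 4 (3.900).

4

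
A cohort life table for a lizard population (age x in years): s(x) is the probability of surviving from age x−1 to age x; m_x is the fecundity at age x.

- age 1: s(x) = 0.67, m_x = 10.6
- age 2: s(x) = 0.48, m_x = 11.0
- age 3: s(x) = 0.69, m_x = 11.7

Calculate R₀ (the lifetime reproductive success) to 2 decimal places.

13.24

Survivorship from birth: l_x = s_1·s_2·…·s_x.
  l_1 = 0.67000
  l_2 = 0.32160
  l_3 = 0.22190
R₀ = Σ l_x m_x:
  age 1: 0.67000 × 10.6 = 7.1020
  age 2: 0.32160 × 11.0 = 3.5376
  age 3: 0.22190 × 11.7 = 2.5962
R₀ = 7.1020 + 3.5376 + 2.5962 = 13.2358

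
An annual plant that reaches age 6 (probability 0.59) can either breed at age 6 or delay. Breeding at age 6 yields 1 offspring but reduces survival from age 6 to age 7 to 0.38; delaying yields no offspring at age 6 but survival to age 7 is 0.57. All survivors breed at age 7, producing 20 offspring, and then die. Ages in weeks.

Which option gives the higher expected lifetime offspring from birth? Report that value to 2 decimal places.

6.73

breed at age 6: R₀ = 0.59 × (1 + 0.38 × 20) = 0.59 × 8.6000 = 5.0740
delay to age 7: R₀ = 0.59 × (0.57 × 20) = 0.59 × 11.4000 = 6.7260
Higher: delay to age 7 (6.7260).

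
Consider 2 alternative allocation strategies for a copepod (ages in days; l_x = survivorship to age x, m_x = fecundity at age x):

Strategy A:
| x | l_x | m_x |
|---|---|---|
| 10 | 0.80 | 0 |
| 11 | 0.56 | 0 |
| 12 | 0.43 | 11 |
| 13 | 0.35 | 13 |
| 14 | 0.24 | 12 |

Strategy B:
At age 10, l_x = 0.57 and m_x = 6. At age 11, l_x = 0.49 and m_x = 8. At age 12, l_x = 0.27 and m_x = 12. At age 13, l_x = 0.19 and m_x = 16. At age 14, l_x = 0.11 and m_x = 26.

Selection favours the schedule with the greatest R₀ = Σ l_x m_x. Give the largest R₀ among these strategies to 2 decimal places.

16.48

Strategy A: R₀ = 0.80×0 + 0.56×0 + 0.43×11 + 0.35×13 + 0.24×12 = 12.1600
Strategy B: R₀ = 0.57×6 + 0.49×8 + 0.27×12 + 0.19×16 + 0.11×26 = 16.4800
Highest R₀: strategy B with 16.4800.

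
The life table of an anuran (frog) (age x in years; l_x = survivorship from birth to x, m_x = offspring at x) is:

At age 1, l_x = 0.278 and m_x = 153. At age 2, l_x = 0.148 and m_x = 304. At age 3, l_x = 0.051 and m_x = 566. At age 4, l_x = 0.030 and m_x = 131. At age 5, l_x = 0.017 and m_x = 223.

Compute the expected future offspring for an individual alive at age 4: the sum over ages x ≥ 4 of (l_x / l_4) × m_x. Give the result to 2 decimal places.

257.37

l_4 = 0.030. Conditional survival from age 4 to x is l_x / l_4.
  x=4: (0.030/0.030) × 131 = 131.0000
  x=5: (0.017/0.030) × 223 = 126.3667
Sum = 131.0000 + 126.3667 = 257.3667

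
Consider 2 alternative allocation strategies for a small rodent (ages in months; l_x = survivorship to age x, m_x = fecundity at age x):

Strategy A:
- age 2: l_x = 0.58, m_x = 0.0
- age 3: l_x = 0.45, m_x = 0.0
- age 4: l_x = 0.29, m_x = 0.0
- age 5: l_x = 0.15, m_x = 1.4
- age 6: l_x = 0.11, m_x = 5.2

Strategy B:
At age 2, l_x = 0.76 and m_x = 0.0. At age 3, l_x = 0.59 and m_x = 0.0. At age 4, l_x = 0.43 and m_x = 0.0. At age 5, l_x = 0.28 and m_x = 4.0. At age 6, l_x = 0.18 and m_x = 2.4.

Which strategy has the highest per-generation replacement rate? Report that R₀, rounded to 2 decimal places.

Strategy A: R₀ = 0.58×0.0 + 0.45×0.0 + 0.29×0.0 + 0.15×1.4 + 0.11×5.2 = 0.7820
Strategy B: R₀ = 0.76×0.0 + 0.59×0.0 + 0.43×0.0 + 0.28×4.0 + 0.18×2.4 = 1.5520
Highest R₀: strategy B with 1.5520.

1.55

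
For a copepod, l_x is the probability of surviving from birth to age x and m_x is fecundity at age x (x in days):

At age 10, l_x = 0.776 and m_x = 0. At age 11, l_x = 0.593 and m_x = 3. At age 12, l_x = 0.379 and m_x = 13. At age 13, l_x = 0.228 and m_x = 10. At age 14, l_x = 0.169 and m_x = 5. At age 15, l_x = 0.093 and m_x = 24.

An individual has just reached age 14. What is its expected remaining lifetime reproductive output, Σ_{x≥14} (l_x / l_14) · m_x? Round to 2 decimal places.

18.21

l_14 = 0.169. Conditional survival from age 14 to x is l_x / l_14.
  x=14: (0.169/0.169) × 5 = 5.0000
  x=15: (0.093/0.169) × 24 = 13.2071
Sum = 5.0000 + 13.2071 = 18.2071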